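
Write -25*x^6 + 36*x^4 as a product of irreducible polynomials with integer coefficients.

-x^4*(5*x + 6)*(5*x - 6)

Factor out x^4 first: what remains is -25*x^2 + 36.
Recognize a difference of squares with the parts 6 and 5*x.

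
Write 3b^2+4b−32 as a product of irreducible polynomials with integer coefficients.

(3b−8)(b+4)

Need a pair with product 3·(−32) = −96 and sum 4: that's −8 and 12.
Split the middle term: 3b^2−8b + 12b−32 = b(3b−8) + 4(3b−8).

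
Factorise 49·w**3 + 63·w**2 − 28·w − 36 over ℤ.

Group as (49·w**3 − 28·w) + (63·w**2 − 36) = 7·w·(7·w**2 − 4) + 9·(7·w**2 − 4).
Both groups share the factor (7·w**2 − 4).

(7·w + 9)·(7·w**2 − 4)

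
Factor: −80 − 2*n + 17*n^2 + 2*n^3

Trying the rational-root candidates, n = −8 is a root, so (n + 8) divides it; the quotient is 2*n^2 + n − 10.
The remaining quadratic factors as (2*n + 5)(n − 2).

(2*n + 5)*(n + 8)*(n − 2)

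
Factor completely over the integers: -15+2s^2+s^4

(s^2+5)(s^2-3)

Substitute u = s^2 to get a quadratic in u, then factor.
s^2-3 is irreducible over ℤ (3 is not a perfect square).
s^2+5 is irreducible over ℤ (always positive, so no real roots).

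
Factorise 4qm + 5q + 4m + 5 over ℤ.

Group as (4qm + 5q) + (4m + 5) = q(4m + 5) + (4m + 5).
Both groups share the factor (4m + 5).

(4m + 5)(q + 1)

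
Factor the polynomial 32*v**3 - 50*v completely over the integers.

2*v*(4*v + 5)*(4*v - 5)

Pull out the common factor 2*v; 16*v**2 - 25 is a difference of squares.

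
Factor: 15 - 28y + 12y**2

Need a pair with product 12·15 = 180 and sum -28: that's -10 and -18.
Split the middle term: 12y**2 - 10y - 18y + 15 = 2y(6y - 5) - 3(6y - 5).

(2y - 3)(6y - 5)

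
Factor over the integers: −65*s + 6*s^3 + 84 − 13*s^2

(6*s − 7)*(s + 3)*(s − 4)

Trying the rational-root candidates, s = 4 is a root, so (s − 4) is a factor; dividing leaves 6*s^2 + 11*s − 21.
The remaining quadratic factors as (s + 3)(6*s − 7).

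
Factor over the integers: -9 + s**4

Substitute u = s**2 to get a quadratic in u, then factor.
s**2 + 3 is irreducible over ℤ (always positive, so no real roots).
s**2 - 3 is irreducible over ℤ (3 is not a perfect square).

(s**2 + 3)(s**2 - 3)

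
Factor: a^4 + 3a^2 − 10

(a^2 + 5)(a^2 − 2)

Substitute u = a^2 to get a quadratic in u, then factor.
a^2 + 5 is irreducible over ℤ (always positive, so no real roots).
a^2 − 2 is irreducible over ℤ (2 is not a perfect square).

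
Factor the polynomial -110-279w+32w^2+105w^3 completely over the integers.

Testing divisors of the constant over divisors of the leading coefficient, w = -11/7 is a root, so (7w+11) is a factor; dividing leaves 15w^2-19w-10.
The remaining quadratic factors as (5w+2)(3w-5).

(3w-5)(5w+2)(7w+11)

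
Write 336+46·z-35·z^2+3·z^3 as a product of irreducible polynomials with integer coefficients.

(3·z+7)·(z-6)·(z-8)

Among the possible rational roots, z = -7/3 is a root, giving the factor (3·z+7) and quotient z^2-14·z+48.
The remaining quadratic factors as (z-8)(z-6).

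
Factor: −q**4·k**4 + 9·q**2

Factor out q**2 first: what remains is −q**2·k**4 + 9.
Recognize a difference of squares with the parts 3 and q·k**2.

−q**2·(q·k**2 + 3)·(q·k**2 − 3)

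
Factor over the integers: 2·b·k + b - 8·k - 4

Group as (2·b·k + b) + (-8·k - 4) = b·(2·k + 1) - 4·(2·k + 1).
Both groups share the factor (2·k + 1).

(2·k + 1)·(b - 4)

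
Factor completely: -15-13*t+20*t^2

Need a pair with product 20·(-15) = -300 and sum -13: that's 12 and -25.
Split the middle term: 20*t^2+12*t - 25*t-15 = 4*t*(5*t+3) - 5*(5*t+3).

(4*t-5)*(5*t+3)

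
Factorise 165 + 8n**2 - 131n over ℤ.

(8n - 11)(n - 15)

Need a pair with product 8·165 = 1320 and sum -131: that's -120 and -11.
Split the middle term: 8n**2 - 120n - 11n + 165 = 8n(n - 15) - 11(n - 15).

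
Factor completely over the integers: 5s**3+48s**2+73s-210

(5s-7)(s+5)(s+6)

Trying the rational-root candidates, s = -6 is a root, so (s+6) divides it; the quotient is 5s**2+18s-35.
The remaining quadratic factors as (5s-7)(s+5).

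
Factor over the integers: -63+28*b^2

Pull out the common factor 7; 4*b^2-9 is a difference of squares.

7*(2*b+3)*(2*b-3)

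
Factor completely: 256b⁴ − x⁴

Difference of squares twice: with A = 4b and B = x, A⁴ − B⁴ = (A² − B²)(A² + B²), and A² − B² factors again.

(4b + x)(4b − x)(16b² + x²)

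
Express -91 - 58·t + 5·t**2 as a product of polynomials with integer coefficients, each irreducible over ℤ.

(5·t + 7)·(t - 13)

Need a pair with product 5·(-91) = -455 and sum -58: that's -65 and 7.
Split the middle term: 5·t**2 - 65·t + 7·t - 91 = 5·t·(t - 13) + 7·(t - 13).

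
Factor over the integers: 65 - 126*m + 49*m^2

Need a pair with product 49·65 = 3185 and sum -126: that's -91 and -35.
Split the middle term: 49*m^2 - 91*m - 35*m + 65 = 7*m*(7*m - 13) - 5*(7*m - 13).

(7*m - 13)*(7*m - 5)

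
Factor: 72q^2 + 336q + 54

6(2q + 9)(6q + 1)

Pull out the common factor 6, then factor the remaining trinomial.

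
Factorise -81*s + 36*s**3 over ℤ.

9*s*(2*s + 3)*(2*s - 3)

Every term has a factor of 9*s. Then 4*s**2 - 9 = (2*s)² − (3)².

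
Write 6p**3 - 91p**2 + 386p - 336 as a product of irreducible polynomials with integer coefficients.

(6p - 7)(p - 6)(p - 8)

Trying the rational-root candidates, p = 7/6 is a root, so (6p - 7) divides it; the quotient is p**2 - 14p + 48.
The remaining quadratic factors as (p - 8)(p - 6).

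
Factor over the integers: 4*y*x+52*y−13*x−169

Group as (4*y*x+52*y) + (−13*x−169) = 4*y*(x+13) − 13*(x+13).
Both groups share the factor (x+13).

(4*y−13)*(x+13)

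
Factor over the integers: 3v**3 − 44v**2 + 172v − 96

Trying the rational-root candidates, v = 2/3 is a root, giving the factor (3v − 2) and quotient v**2 − 14v + 48.
The remaining quadratic factors as (v − 6)(v − 8).

(3v − 2)(v − 6)(v − 8)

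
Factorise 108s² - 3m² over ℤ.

3(6s - m)(6s + m)

Factor out 3, leaving 36s² - m², which is a difference of two squares.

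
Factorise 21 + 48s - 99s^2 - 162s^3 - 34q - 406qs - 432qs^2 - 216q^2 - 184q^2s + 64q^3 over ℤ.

Group: 2q(32q^2 + 52qs + 4q + 18s^2 - 3s - 3) + (-9s - 7)(32q^2 + 52qs + 4q + 18s^2 - 3s - 3); both groups contain (32q^2 + 52qs + 4q + 18s^2 - 3s - 3), so (2q - 9s - 7) is a factor with cofactor 32q^2 + 52qs + 4q + 18s^2 - 3s - 3.
The cofactor groups again: 32q^2 + 52qs + 4q + 18s^2 - 3s - 3 = 8q(4q + 2s - 1) + (9s + 3)(4q + 2s - 1); both groups contain (4q + 2s - 1), giving (8q + 9s + 3)(4q + 2s - 1).

(2q - 9s - 7)(4q + 2s - 1)(8q + 9s + 3)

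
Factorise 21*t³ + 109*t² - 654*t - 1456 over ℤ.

Trying the rational-root candidates, t = 14/3 is a root, so (3*t - 14) divides it; the quotient is 7*t² + 69*t + 104.
The remaining quadratic factors as (t + 8)(7*t + 13).

(3*t - 14)*(7*t + 13)*(t + 8)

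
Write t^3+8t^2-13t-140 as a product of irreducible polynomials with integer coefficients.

Testing divisors of the constant over divisors of the leading coefficient, t = 4 is a root, giving the factor (t-4) and quotient t^2+12t+35.
The remaining quadratic factors as (t+5)(t+7).

(t+5)(t+7)(t-4)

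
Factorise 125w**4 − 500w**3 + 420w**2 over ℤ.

5w**2(5w − 14)(5w − 6)

Pull out the common factor 5w**2, then factor the remaining trinomial.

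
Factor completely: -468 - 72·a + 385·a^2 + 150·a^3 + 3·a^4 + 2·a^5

By the rational root theorem, a = -2 is a root, so (a + 2) is a factor; dividing leaves 2·a^4 - a^3 + 152·a^2 + 81·a - 234.
Next, a = 1 is a root, so (a - 1) is a factor; dividing leaves 2·a^3 + a^2 + 153·a + 234.
Then a = -3/2 is a root, so (2·a + 3) divides it; the quotient is a^2 - a + 78.
The quadratic a^2 - a + 78 has discriminant -311 < 0 and is irreducible over ℤ.

(2·a + 3)·(a + 2)·(a - 1)·(a^2 - a + 78)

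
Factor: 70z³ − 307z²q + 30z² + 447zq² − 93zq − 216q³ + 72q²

(2z − 3q)(5z − 8q)(7z − 9q + 3)

Group: 2z(35z² − 101zq + 15z + 72q² − 24q) − 3q(35z² − 101zq + 15z + 72q² − 24q); both groups contain (35z² − 101zq + 15z + 72q² − 24q), so (2z − 3q) is a factor with cofactor 35z² − 101zq + 15z + 72q² − 24q.
The cofactor groups again: 35z² − 101zq + 15z + 72q² − 24q = 5z(7z − 9q + 3) − 8q(7z − 9q + 3); both groups contain (7z − 9q + 3), giving (5z − 8q)(7z − 9q + 3).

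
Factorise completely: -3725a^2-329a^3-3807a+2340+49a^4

(7a+12)(7a-3)(a+5)(a-13)

Trying the rational-root candidates, a = -5 is a root, so (a+5) is a factor; dividing leaves 49a^3-574a^2-855a+468.
Next, a = 3/7 is a root, so (7a-3) is a factor; dividing leaves 7a^2-79a-156.
The remaining quadratic factors as (7a+12)(a-13).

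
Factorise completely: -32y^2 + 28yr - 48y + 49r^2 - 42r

-(4y - 7r + 6)(8y + 7r)

Group: -8y(4y - 7r + 6) - 7r(4y - 7r + 6); both groups contain (4y - 7r + 6).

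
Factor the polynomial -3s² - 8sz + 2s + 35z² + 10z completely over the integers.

Group: -s(3s - 7z - 2) - 5z(3s - 7z - 2); both groups contain (3s - 7z - 2).

-(3s - 7z - 2)(s + 5z)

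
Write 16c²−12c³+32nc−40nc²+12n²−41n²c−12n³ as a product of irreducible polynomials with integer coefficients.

−(3n+2c)(n+2c)(4n+3c−4)

Group: 4n(−3n²−8nc−4c²) + (3c−4)(−3n²−8nc−4c²); both groups contain (−3n²−8nc−4c²), so (4n+3c−4) is a factor with cofactor −3n²−8nc−4c².
The cofactor groups again: −3n²−8nc−4c² = −3n(n+2c) − 2c(n+2c); both groups contain (n+2c), giving −(3n+2c)(n+2c).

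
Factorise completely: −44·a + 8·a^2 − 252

Pull out the common factor 4, then factor the remaining trinomial.

4·(2·a + 7)·(a − 9)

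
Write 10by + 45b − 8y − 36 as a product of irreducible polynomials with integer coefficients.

(2y + 9)(5b − 4)

Group as (10by + 45b) + (−8y − 36) = 5b(2y + 9) − 4(2y + 9).
Both groups share the factor (2y + 9).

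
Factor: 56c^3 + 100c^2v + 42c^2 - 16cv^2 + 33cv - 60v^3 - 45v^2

Group: 2c(28c^2 + 8cv + 21c - 20v^2 - 15v) + 3v(28c^2 + 8cv + 21c - 20v^2 - 15v); both groups contain (28c^2 + 8cv + 21c - 20v^2 - 15v), so (2c + 3v) is a factor with cofactor 28c^2 + 8cv + 21c - 20v^2 - 15v.
The cofactor groups again: 28c^2 + 8cv + 21c - 20v^2 - 15v = 4c(7c - 5v) + (4v + 3)(7c - 5v); both groups contain (7c - 5v), giving (4c + 4v + 3)(7c - 5v).

(2c + 3v)(4c + 4v + 3)(7c - 5v)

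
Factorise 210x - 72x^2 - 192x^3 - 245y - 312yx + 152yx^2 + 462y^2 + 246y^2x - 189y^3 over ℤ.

-(3y - 4x - 5)(7y - 6x)(9y + 8x - 7)

Group: 3y(-63y^2 - 2yx + 49y + 48x^2 - 42x) + (-4x - 5)(-63y^2 - 2yx + 49y + 48x^2 - 42x); both groups contain (-63y^2 - 2yx + 49y + 48x^2 - 42x), so (3y - 4x - 5) is a factor with cofactor -63y^2 - 2yx + 49y + 48x^2 - 42x.
The cofactor groups again: -63y^2 - 2yx + 49y + 48x^2 - 42x = -7y(9y + 8x - 7) + 6x(9y + 8x - 7); both groups contain (9y + 8x - 7), giving -(7y - 6x)(9y + 8x - 7).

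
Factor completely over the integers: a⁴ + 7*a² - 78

(a² + 13)*(a² - 6)

Substitute u = a² to get a quadratic in u, then factor.
a² - 6 is irreducible over ℤ (6 is not a perfect square).
a² + 13 is irreducible over ℤ (always positive, so no real roots).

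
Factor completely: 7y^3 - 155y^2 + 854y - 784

(7y - 8)(y - 14)(y - 7)

Trying the rational-root candidates, y = 7 is a root, so (y - 7) is a factor; dividing leaves 7y^2 - 106y + 112.
The remaining quadratic factors as (7y - 8)(y - 14).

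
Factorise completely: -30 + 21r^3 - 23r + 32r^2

Testing divisors of the constant over divisors of the leading coefficient, r = 1 is a root, so (r - 1) divides it; the quotient is 21r^2 + 53r + 30.
The remaining quadratic factors as (7r + 6)(3r + 5).

(3r + 5)(7r + 6)(r - 1)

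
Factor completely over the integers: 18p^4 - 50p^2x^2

Pull out the common factor 2p^2; 9p^2 - 25x^2 is a difference of squares.

2p^2(3p + 5x)(3p - 5x)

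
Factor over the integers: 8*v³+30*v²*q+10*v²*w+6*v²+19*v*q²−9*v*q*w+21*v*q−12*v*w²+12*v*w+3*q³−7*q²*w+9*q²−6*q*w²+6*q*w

Group: 4*v*(2*v²+7*v*q+4*v*w+3*q²+2*q*w) + (q−3*w+3)*(2*v²+7*v*q+4*v*w+3*q²+2*q*w); both groups contain (2*v²+7*v*q+4*v*w+3*q²+2*q*w), so (4*v+q−3*w+3) is a factor with cofactor 2*v²+7*v*q+4*v*w+3*q²+2*q*w.
The cofactor groups again: 2*v²+7*v*q+4*v*w+3*q²+2*q*w = 2*v*(v+3*q+2*w) + q*(v+3*q+2*w); both groups contain (v+3*q+2*w), giving (2*v+q)*(v+3*q+2*w).

(v+3*q+2*w)*(2*v+q)*(4*v+q−3*w+3)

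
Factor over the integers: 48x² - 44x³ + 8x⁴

Pull out the common factor 4x², then factor the remaining trinomial.

4x²(2x - 3)(x - 4)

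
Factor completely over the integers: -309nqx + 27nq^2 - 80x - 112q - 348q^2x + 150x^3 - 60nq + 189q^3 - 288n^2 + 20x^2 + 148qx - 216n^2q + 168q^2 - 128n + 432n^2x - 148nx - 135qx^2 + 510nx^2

-(3q - 6x + 4)(8n + 7q + 5x)(9n - 9q + 5x + 4)

Group: 9n(-24nq + 48nx - 32n - 21q^2 + 27qx - 28q + 30x^2 - 20x) + (-9q + 5x + 4)(-24nq + 48nx - 32n - 21q^2 + 27qx - 28q + 30x^2 - 20x); both groups contain (-24nq + 48nx - 32n - 21q^2 + 27qx - 28q + 30x^2 - 20x), so (9n - 9q + 5x + 4) is a factor with cofactor -24nq + 48nx - 32n - 21q^2 + 27qx - 28q + 30x^2 - 20x.
The cofactor groups again: -24nq + 48nx - 32n - 21q^2 + 27qx - 28q + 30x^2 - 20x = -3q(8n + 7q + 5x) + (6x - 4)(8n + 7q + 5x); both groups contain (8n + 7q + 5x), giving -(3q - 6x + 4)(8n + 7q + 5x).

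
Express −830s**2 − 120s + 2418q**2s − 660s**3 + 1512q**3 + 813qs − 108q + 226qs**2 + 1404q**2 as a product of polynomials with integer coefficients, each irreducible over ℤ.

Group: 14q(108q**2 + 219qs + 108q + 110s**2 + 120s) + (−6s − 1)(108q**2 + 219qs + 108q + 110s**2 + 120s); both groups contain (108q**2 + 219qs + 108q + 110s**2 + 120s), so (14q − 6s − 1) is a factor with cofactor 108q**2 + 219qs + 108q + 110s**2 + 120s.
The cofactor groups again: 108q**2 + 219qs + 108q + 110s**2 + 120s = 9q(12q + 11s + 12) + 10s(12q + 11s + 12); both groups contain (12q + 11s + 12), giving (9q + 10s)(12q + 11s + 12).

(12q + 11s + 12)(14q − 6s − 1)(9q + 10s)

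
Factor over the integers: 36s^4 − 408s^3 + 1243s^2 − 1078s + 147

(6s − 1)(6s − 7)(s − 3)(s − 7)

By the rational root theorem, s = 7 is a root, so (s − 7) divides it; the quotient is 36s^3 − 156s^2 + 151s − 21.
Continuing, s = 1/6 is a root, so (6s − 1) is a factor; dividing leaves 6s^2 − 25s + 21.
The remaining quadratic factors as (6s − 7)(s − 3).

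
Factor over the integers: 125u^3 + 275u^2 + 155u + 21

(5u + 1)(5u + 3)(5u + 7)

Among the possible rational roots, u = −3/5 is a root, so (5u + 3) is a factor; dividing leaves 25u^2 + 40u + 7.
The remaining quadratic factors as (5u + 1)(5u + 7).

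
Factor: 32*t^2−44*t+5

(4*t−5)*(8*t−1)

Need a pair with product 32·5 = 160 and sum −44: that's −4 and −40.
Split the middle term: 32*t^2−4*t − 40*t+5 = 4*t*(8*t−1) − 5*(8*t−1).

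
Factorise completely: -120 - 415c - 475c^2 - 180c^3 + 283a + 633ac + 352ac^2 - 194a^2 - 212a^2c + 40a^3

Group: 4a(10a^2 - 43ac - 41a + 45c^2 + 85c + 40) + (-4c - 3)(10a^2 - 43ac - 41a + 45c^2 + 85c + 40); both groups contain (10a^2 - 43ac - 41a + 45c^2 + 85c + 40), so (4a - 4c - 3) is a factor with cofactor 10a^2 - 43ac - 41a + 45c^2 + 85c + 40.
The cofactor groups again: 10a^2 - 43ac - 41a + 45c^2 + 85c + 40 = 5a(2a - 5c - 5) + (-9c - 8)(2a - 5c - 5); both groups contain (2a - 5c - 5), giving (5a - 9c - 8)(2a - 5c - 5).

(2a - 5c - 5)(4a - 4c - 3)(5a - 9c - 8)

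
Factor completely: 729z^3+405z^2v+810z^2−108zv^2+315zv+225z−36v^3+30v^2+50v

Group: 9z(81z^2+72zv+45z+12v^2+10v) + (−3v+5)(81z^2+72zv+45z+12v^2+10v); both groups contain (81z^2+72zv+45z+12v^2+10v), so (9z−3v+5) is a factor with cofactor 81z^2+72zv+45z+12v^2+10v.
The cofactor groups again: 81z^2+72zv+45z+12v^2+10v = 9z(9z+2v) + (6v+5)(9z+2v); both groups contain (9z+2v), giving (9z+6v+5)(9z+2v).

(9z−3v+5)(9z+2v)(9z+6v+5)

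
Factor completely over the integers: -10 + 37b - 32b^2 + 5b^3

By the rational root theorem, b = 2/5 is a root, giving the factor (5b - 2) and quotient b^2 - 6b + 5.
The remaining quadratic factors as (b - 1)(b - 5).

(5b - 2)(b - 1)(b - 5)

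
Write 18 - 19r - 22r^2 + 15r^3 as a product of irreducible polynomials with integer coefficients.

Trying the rational-root candidates, r = 9/5 is a root, so (5r - 9) divides it; the quotient is 3r^2 + r - 2.
The remaining quadratic factors as (3r - 2)(r + 1).

(3r - 2)(5r - 9)(r + 1)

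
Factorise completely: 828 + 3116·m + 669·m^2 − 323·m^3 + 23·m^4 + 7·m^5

(7·m + 2)·(m + 2)·(m + 9)·(m^2 − 8·m + 23)

By the rational root theorem, m = −9 is a root, so (m + 9) divides it; the quotient is 7·m^4 − 40·m^3 + 37·m^2 + 336·m + 92.
Continuing, m = −2/7 is a root, so (7·m + 2) is a factor; dividing leaves m^3 − 6·m^2 + 7·m + 46.
Then m = −2 is a root, so (m + 2) is a factor; dividing leaves m^2 − 8·m + 23.
The quadratic m^2 − 8·m + 23 has discriminant −28 < 0 and is irreducible over ℤ.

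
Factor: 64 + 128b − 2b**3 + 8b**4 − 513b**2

(2b − 1)(4b + 1)(b + 8)(b − 8)

Trying the rational-root candidates, b = −8 is a root, so (b + 8) is a factor; dividing leaves 8b**3 − 66b**2 + 15b + 8.
Continuing, b = 1/2 is a root, so (2b − 1) is a factor; dividing leaves 4b**2 − 31b − 8.
The remaining quadratic factors as (b − 8)(4b + 1).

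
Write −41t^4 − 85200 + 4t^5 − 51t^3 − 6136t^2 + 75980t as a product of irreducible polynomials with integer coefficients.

(4t − 5)(t − 10)(t − 12)(t^2 + 13t + 142)

Among the possible rational roots, t = 12 is a root, so (t − 12) divides it; the quotient is 4t^4 + 7t^3 + 33t^2 − 5740t + 7100.
Next, t = 10 is a root, giving the factor (t − 10) and quotient 4t^3 + 47t^2 + 503t − 710.
Continuing, t = 5/4 is a root, giving the factor (4t − 5) and quotient t^2 + 13t + 142.
The quadratic t^2 + 13t + 142 has discriminant −399 < 0 and is irreducible over ℤ.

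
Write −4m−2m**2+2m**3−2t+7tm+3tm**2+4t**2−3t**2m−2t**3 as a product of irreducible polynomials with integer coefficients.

Group: t(−2t**2+tm+4t+m**2−m−2) + 2m(−2t**2+tm+4t+m**2−m−2); both groups contain (−2t**2+tm+4t+m**2−m−2), so (t+2m) is a factor with cofactor −2t**2+tm+4t+m**2−m−2.
The cofactor groups again: −2t**2+tm+4t+m**2−m−2 = −2t(t−m−1) + (−m+2)(t−m−1); both groups contain (t−m−1), giving −(2t+m−2)(t−m−1).

−(t−m−1)(t+2m)(2t+m−2)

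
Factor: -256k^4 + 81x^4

(3x - 4k)(3x + 4k)(9x^2 + 16k^2)

(3x)⁴ − (4k)⁴ = ((3x)² − (4k)²)((3x)² + (4k)²); the first factor splits again, the second (9x^2 + 16k^2) is irreducible.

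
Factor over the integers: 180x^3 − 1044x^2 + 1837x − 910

(5x − 14)(6x − 13)(6x − 5)

Among the possible rational roots, x = 5/6 is a root, so (6x − 5) divides it; the quotient is 30x^2 − 149x + 182.
The remaining quadratic factors as (5x − 14)(6x − 13).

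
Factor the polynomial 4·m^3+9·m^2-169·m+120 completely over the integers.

Among the possible rational roots, m = -8 is a root, so (m+8) is a factor; dividing leaves 4·m^2-23·m+15.
The remaining quadratic factors as (m-5)(4·m-3).

(4·m-3)·(m+8)·(m-5)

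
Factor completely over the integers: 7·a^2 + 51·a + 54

(7·a + 9)·(a + 6)

Need a pair with product 7·54 = 378 and sum 51: that's 42 and 9.
Split the middle term: 7·a^2 + 42·a + 9·a + 54 = 7·a·(a + 6) + 9·(a + 6).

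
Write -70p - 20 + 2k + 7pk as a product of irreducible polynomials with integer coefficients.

(7p + 2)(k - 10)

Group as (7pk - 70p) + (2k - 20) = 7p(k - 10) + 2(k - 10).
Both groups share the factor (k - 10).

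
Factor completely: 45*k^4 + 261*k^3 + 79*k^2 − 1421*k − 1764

Among the possible rational roots, k = −4 is a root, so (k + 4) is a factor; dividing leaves 45*k^3 + 81*k^2 − 245*k − 441.
Continuing, k = −9/5 is a root, giving the factor (5*k + 9) and quotient 9*k^2 − 49.
The remaining quadratic factors as (3*k + 7)(3*k − 7).

(3*k + 7)*(3*k − 7)*(5*k + 9)*(k + 4)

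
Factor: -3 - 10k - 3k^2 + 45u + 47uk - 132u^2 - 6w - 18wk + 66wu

(11u - 3k - 1)(6w - 12u + k + 3)

Group: 11u(6w - 12u + k + 3) + (-3k - 1)(6w - 12u + k + 3); both groups contain (6w - 12u + k + 3).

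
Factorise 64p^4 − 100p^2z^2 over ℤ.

Factor out 4p^2, leaving 16p^2 − 25z^2, which is a difference of two squares.

4p^2(4p + 5z)(4p − 5z)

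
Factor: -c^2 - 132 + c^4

(c^2 + 11)(c^2 - 12)

Substitute u = c^2 to get a quadratic in u, then factor.
c^2 + 11 is irreducible over ℤ (always positive, so no real roots).
c^2 - 12 is irreducible over ℤ (12 is not a perfect square).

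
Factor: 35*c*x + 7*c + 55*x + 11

(5*x + 1)*(7*c + 11)

Group as (35*c*x + 7*c) + (55*x + 11) = 7*c*(5*x + 1) + 11*(5*x + 1).
Both groups share the factor (5*x + 1).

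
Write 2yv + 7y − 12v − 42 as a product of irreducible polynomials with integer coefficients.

Group as (2yv + 7y) + (−12v − 42) = y(2v + 7) − 6(2v + 7).
Both groups share the factor (2v + 7).

(2v + 7)(y − 6)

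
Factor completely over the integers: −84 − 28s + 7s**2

Pull out the common factor 7, then factor the remaining trinomial.

7(s + 2)(s − 6)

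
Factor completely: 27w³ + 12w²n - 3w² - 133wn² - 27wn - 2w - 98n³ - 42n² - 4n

(3w - 7n - 1)(w + 2n)(9w + 7n + 2)

Group: 3w(9w² + 25wn + 2w + 14n² + 4n) + (-7n - 1)(9w² + 25wn + 2w + 14n² + 4n); both groups contain (9w² + 25wn + 2w + 14n² + 4n), so (3w - 7n - 1) is a factor with cofactor 9w² + 25wn + 2w + 14n² + 4n.
The cofactor groups again: 9w² + 25wn + 2w + 14n² + 4n = 9w(w + 2n) + (7n + 2)(w + 2n); both groups contain (w + 2n), giving (9w + 7n + 2)(w + 2n).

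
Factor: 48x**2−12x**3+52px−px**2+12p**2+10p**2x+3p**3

Group: p(3p**2+px+12p−4x**2+16x) + 3x(3p**2+px+12p−4x**2+16x); both groups contain (3p**2+px+12p−4x**2+16x), so (p+3x) is a factor with cofactor 3p**2+px+12p−4x**2+16x.
The cofactor groups again: 3p**2+px+12p−4x**2+16x = p(3p+4x) + (−x+4)(3p+4x); both groups contain (3p+4x), giving (p−x+4)(3p+4x).

(3p+4x)(p+3x)(p−x+4)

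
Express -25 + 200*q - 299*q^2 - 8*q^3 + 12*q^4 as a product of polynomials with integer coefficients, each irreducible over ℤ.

Trying the rational-root candidates, q = 1/2 is a root, so (2*q - 1) divides it; the quotient is 6*q^3 - q^2 - 150*q + 25.
Next, q = 5 is a root, giving the factor (q - 5) and quotient 6*q^2 + 29*q - 5.
The remaining quadratic factors as (6*q - 1)(q + 5).

(2*q - 1)*(6*q - 1)*(q + 5)*(q - 5)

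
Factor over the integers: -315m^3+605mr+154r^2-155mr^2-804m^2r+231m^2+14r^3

-(15m-r-11)(3m+7r)(7m+2r)

Group: 15m(-21m^2-55mr-14r^2) + (-r-11)(-21m^2-55mr-14r^2); both groups contain (-21m^2-55mr-14r^2), so (15m-r-11) is a factor with cofactor -21m^2-55mr-14r^2.
The cofactor groups again: -21m^2-55mr-14r^2 = -7m(3m+7r) - 2r(3m+7r); both groups contain (3m+7r), giving -(7m+2r)(3m+7r).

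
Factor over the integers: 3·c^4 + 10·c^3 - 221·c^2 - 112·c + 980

(3·c + 7)·(c + 10)·(c - 2)·(c - 7)

By the rational root theorem, c = -10 is a root, so (c + 10) divides it; the quotient is 3·c^3 - 20·c^2 - 21·c + 98.
Next, c = 2 is a root, giving the factor (c - 2) and quotient 3·c^2 - 14·c - 49.
The remaining quadratic factors as (c - 7)(3·c + 7).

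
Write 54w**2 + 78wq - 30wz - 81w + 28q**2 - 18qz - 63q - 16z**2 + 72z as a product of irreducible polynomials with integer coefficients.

Group: 9w(6w + 4q + 2z - 9) + (7q - 8z)(6w + 4q + 2z - 9); both groups contain (6w + 4q + 2z - 9).

(6w + 4q + 2z - 9)(9w + 7q - 8z)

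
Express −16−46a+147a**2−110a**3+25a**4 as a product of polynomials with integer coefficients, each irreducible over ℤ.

(5a+1)(5a−8)(a−1)(a−2)

Among the possible rational roots, a = 2 is a root, giving the factor (a−2) and quotient 25a**3−60a**2+27a+8.
Continuing, a = −1/5 is a root, so (5a+1) divides it; the quotient is 5a**2−13a+8.
The remaining quadratic factors as (a−1)(5a−8).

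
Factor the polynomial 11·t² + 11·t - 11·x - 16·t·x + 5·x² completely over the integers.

Group: t·(11·t - 5·x + 11) - x·(11·t - 5·x + 11); both groups contain (11·t - 5·x + 11).

(11·t - 5·x + 11)·(t - x)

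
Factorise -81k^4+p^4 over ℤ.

Difference of squares twice: with A = p and B = 3k, A⁴ − B⁴ = (A² − B²)(A² + B²), and A² − B² factors again.

(p-3k)(p+3k)(p^2+9k^2)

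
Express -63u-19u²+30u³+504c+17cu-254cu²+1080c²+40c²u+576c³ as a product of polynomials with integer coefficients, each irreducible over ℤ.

(8c+6u+7)(8c-u)(9c-5u+9)

Group: 9c(64c²+40cu+56c-6u²-7u) + (-5u+9)(64c²+40cu+56c-6u²-7u); both groups contain (64c²+40cu+56c-6u²-7u), so (9c-5u+9) is a factor with cofactor 64c²+40cu+56c-6u²-7u.
The cofactor groups again: 64c²+40cu+56c-6u²-7u = 8c(8c+6u+7) - u(8c+6u+7); both groups contain (8c+6u+7), giving (8c-u)(8c+6u+7).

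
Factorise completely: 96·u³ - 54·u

Pull out the common factor 6·u; 16·u² - 9 is a difference of squares.

6·u·(4·u + 3)·(4·u - 3)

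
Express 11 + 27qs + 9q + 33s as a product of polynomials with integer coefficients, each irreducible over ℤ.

Group as (27qs + 9q) + (33s + 11) = 9q(3s + 1) + 11(3s + 1).
Both groups share the factor (3s + 1).

(3s + 1)(9q + 11)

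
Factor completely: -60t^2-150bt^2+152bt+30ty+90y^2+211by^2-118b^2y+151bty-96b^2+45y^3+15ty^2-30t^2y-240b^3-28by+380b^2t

Group: 6b(-40b^2+30bt-53by-16b+6ty+12t-9y^2-18y) + (-5t-5y)(-40b^2+30bt-53by-16b+6ty+12t-9y^2-18y); both groups contain (-40b^2+30bt-53by-16b+6ty+12t-9y^2-18y), so (6b-5t-5y) is a factor with cofactor -40b^2+30bt-53by-16b+6ty+12t-9y^2-18y.
The cofactor groups again: -40b^2+30bt-53by-16b+6ty+12t-9y^2-18y = -5b(8b-6t+9y) + (-y-2)(8b-6t+9y); both groups contain (8b-6t+9y), giving -(5b+y+2)(8b-6t+9y).

-(5b+y+2)(6b-5t-5y)(8b-6t+9y)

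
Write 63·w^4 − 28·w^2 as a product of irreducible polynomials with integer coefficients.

Every term has a factor of 7·w^2. Then 9·w^2 − 4 = (3·w)² − (2)².

7·w^2·(3·w + 2)·(3·w − 2)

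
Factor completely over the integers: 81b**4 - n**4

(3b)⁴ − (n)⁴ = ((3b)² − (n)²)((3b)² + (n)²); the first factor splits again, the second (9b**2 + n**2) is irreducible.

(3b + n)(3b - n)(9b**2 + n**2)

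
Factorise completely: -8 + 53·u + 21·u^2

(3·u + 8)·(7·u - 1)

Need a pair with product 21·(-8) = -168 and sum 53: that's 56 and -3.
Split the middle term: 21·u^2 + 56·u - 3·u - 8 = 7·u·(3·u + 8) - (3·u + 8).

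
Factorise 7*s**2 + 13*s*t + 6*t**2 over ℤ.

(7*s + 6*t)*(s + t)

Group: 7*s*(s + t) + 6*t*(s + t); both groups contain (s + t).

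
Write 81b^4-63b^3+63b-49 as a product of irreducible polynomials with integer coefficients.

(9b-7)(9b^3+7)

Group as (81b^4+63b) + (-63b^3-49) = 9b(9b^3+7) - 7(9b^3+7).
Both groups share the factor (9b^3+7).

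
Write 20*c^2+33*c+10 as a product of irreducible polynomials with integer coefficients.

Need a pair with product 20·10 = 200 and sum 33: that's 8 and 25.
Split the middle term: 20*c^2+8*c + 25*c+10 = 4*c*(5*c+2) + 5*(5*c+2).

(4*c+5)*(5*c+2)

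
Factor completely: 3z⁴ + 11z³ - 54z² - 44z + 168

Trying the rational-root candidates, z = -6 is a root, so (z + 6) divides it; the quotient is 3z³ - 7z² - 12z + 28.
Then z = 2 is a root, so (z - 2) is a factor; dividing leaves 3z² - z - 14.
The remaining quadratic factors as (z + 2)(3z - 7).

(3z - 7)(z + 2)(z + 6)(z - 2)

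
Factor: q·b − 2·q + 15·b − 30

(b − 2)·(q + 15)

Group as (q·b − 2·q) + (15·b − 30) = q·(b − 2) + 15·(b − 2).
Both groups share the factor (b − 2).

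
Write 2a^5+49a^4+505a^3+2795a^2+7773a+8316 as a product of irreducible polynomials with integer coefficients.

Testing divisors of the constant over divisors of the leading coefficient, a = -7/2 is a root, so (2a+7) divides it; the quotient is a^4+21a^3+179a^2+771a+1188.
Next, a = -9 is a root, so (a+9) divides it; the quotient is a^3+12a^2+71a+132.
Next, a = -3 is a root, so (a+3) divides it; the quotient is a^2+9a+44.
The quadratic a^2+9a+44 has discriminant -95 < 0 and is irreducible over ℤ.

(2a+7)(a+3)(a+9)(a^2+9a+44)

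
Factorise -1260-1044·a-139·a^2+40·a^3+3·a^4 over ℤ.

(3·a+7)·(a+15)·(a+2)·(a-6)

Trying the rational-root candidates, a = 6 is a root, so (a-6) divides it; the quotient is 3·a^3+58·a^2+209·a+210.
Continuing, a = -7/3 is a root, so (3·a+7) divides it; the quotient is a^2+17·a+30.
The remaining quadratic factors as (a+15)(a+2).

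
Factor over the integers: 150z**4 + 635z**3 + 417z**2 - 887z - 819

(5z + 13)(5z + 9)(6z - 7)(z + 1)

By the rational root theorem, z = 7/6 is a root, so (6z - 7) is a factor; dividing leaves 25z**3 + 135z**2 + 227z + 117.
Continuing, z = -1 is a root, giving the factor (z + 1) and quotient 25z**2 + 110z + 117.
The remaining quadratic factors as (5z + 9)(5z + 13).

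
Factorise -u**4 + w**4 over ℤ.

(w - u)(w + u)(w**2 + u**2)

(w)⁴ − (u)⁴ = ((w)² − (u)²)((w)² + (u)²); the first factor splits again, the second (w**2 + u**2) is irreducible.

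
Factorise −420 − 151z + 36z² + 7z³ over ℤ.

(7z + 15)(z + 7)(z − 4)

By the rational root theorem, z = 4 is a root, so (z − 4) is a factor; dividing leaves 7z² + 64z + 105.
The remaining quadratic factors as (7z + 15)(z + 7).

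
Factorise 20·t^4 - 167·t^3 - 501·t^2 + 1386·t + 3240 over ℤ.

Among the possible rational roots, t = -9/4 is a root, so (4·t + 9) divides it; the quotient is 5·t^3 - 53·t^2 - 6·t + 360.
Continuing, t = 10 is a root, so (t - 10) divides it; the quotient is 5·t^2 - 3·t - 36.
The remaining quadratic factors as (t - 3)(5·t + 12).

(4·t + 9)·(5·t + 12)·(t - 10)·(t - 3)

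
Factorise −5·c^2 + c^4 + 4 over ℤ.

(c + 1)·(c + 2)·(c − 1)·(c − 2)

Substitute u = c^2 to get a quadratic in u, then factor.
c^2 − 1 is a difference of squares.
c^2 − 4 is a difference of squares.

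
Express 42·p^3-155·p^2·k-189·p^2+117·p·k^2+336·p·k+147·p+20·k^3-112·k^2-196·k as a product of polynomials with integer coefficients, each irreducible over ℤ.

Group: 2·p·(21·p^2-25·p·k-21·p-4·k^2+28·k) + (-5·k-7)·(21·p^2-25·p·k-21·p-4·k^2+28·k); both groups contain (21·p^2-25·p·k-21·p-4·k^2+28·k), so (2·p-5·k-7) is a factor with cofactor 21·p^2-25·p·k-21·p-4·k^2+28·k.
The cofactor groups again: 21·p^2-25·p·k-21·p-4·k^2+28·k = 7·p·(3·p-4·k) + (k-7)·(3·p-4·k); both groups contain (3·p-4·k), giving (7·p+k-7)·(3·p-4·k).

(3·p-4·k)·(2·p-5·k-7)·(7·p+k-7)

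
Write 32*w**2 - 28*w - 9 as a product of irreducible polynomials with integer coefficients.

(4*w + 1)*(8*w - 9)

Need a pair with product 32·(-9) = -288 and sum -28: that's -36 and 8.
Split the middle term: 32*w**2 - 36*w + 8*w - 9 = 4*w*(8*w - 9) + (8*w - 9).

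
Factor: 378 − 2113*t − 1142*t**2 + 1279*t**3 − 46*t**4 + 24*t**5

(4*t − 7)*(6*t − 1)*(t + 1)*(t**2 − t + 54)

Trying the rational-root candidates, t = −1 is a root, so (t + 1) divides it; the quotient is 24*t**4 − 70*t**3 + 1349*t**2 − 2491*t + 378.
Continuing, t = 7/4 is a root, so (4*t − 7) is a factor; dividing leaves 6*t**3 − 7*t**2 + 325*t − 54.
Next, t = 1/6 is a root, giving the factor (6*t − 1) and quotient t**2 − t + 54.
The quadratic t**2 − t + 54 has discriminant −215 < 0 and is irreducible over ℤ.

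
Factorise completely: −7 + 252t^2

7(6t + 1)(6t − 1)

Pull out the common factor 7; 36t^2 − 1 is a difference of squares.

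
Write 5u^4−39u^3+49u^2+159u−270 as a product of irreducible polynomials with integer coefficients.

Among the possible rational roots, u = 5 is a root, so (u−5) divides it; the quotient is 5u^3−14u^2−21u+54.
Then u = −2 is a root, so (u+2) divides it; the quotient is 5u^2−24u+27.
The remaining quadratic factors as (u−3)(5u−9).

(5u−9)(u+2)(u−3)(u−5)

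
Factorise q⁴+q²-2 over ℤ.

Substitute u = q² to get a quadratic in u, then factor.
q²-1 is a difference of squares.
q²+2 is irreducible over ℤ (always positive, so no real roots).

(q+1)(q-1)(q²+2)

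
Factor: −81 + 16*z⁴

Write as (4*z²)² − (9)², then factor 4*z² − 9 once more.

(2*z + 3)*(2*z − 3)*(4*z² + 9)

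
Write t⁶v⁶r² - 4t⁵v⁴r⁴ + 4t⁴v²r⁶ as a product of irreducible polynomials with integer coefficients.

r²t⁴v²(tv² - 2r²)²

Every term has a factor of t⁴v²r²; factoring it out leaves t²v⁴ - 4tv²r² + 4r⁴.
Recognize a perfect-square trinomial with the parts 2r² and tv².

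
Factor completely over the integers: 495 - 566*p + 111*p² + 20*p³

(4*p - 5)*(5*p - 11)*(p + 9)

By the rational root theorem, p = 11/5 is a root, so (5*p - 11) divides it; the quotient is 4*p² + 31*p - 45.
The remaining quadratic factors as (4*p - 5)(p + 9).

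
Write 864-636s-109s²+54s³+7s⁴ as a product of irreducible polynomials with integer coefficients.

Trying the rational-root candidates, s = 9/7 is a root, so (7s-9) divides it; the quotient is s³+9s²-4s-96.
Then s = -8 is a root, giving the factor (s+8) and quotient s²+s-12.
The remaining quadratic factors as (s-3)(s+4).

(7s-9)(s+4)(s+8)(s-3)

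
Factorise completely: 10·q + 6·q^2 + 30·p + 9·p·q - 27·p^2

-(3·p + q)·(9·p - 6·q - 10)

Group: -9·p·(3·p + q) + (6·q + 10)·(3·p + q); both groups contain (3·p + q).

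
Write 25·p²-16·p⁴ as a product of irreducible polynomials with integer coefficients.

-p²·(4·p+5)·(4·p-5)

Pull out the common factor p², leaving -16·p²+25.
Recognize a difference of squares with the parts 5 and 4·p.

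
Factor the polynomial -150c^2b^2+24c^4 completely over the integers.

Factor out 6c^2, leaving 4c^2-25b^2, which is a difference of two squares.

6c^2(2c-5b)(2c+5b)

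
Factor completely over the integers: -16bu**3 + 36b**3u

4bu(3b + 2u)(3b - 2u)

Every term has a factor of 4bu. Then 9b**2 - 4u**2 = (3b)² − (2u)².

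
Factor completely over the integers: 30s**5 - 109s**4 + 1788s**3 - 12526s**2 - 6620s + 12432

Testing divisors of the constant over divisors of the leading coefficient, s = 6 is a root, giving the factor (s - 6) and quotient 30s**4 + 71s**3 + 2214s**2 + 758s - 2072.
Continuing, s = -7/6 is a root, so (6s + 7) is a factor; dividing leaves 5s**3 + 6s**2 + 362s - 296.
Continuing, s = 4/5 is a root, giving the factor (5s - 4) and quotient s**2 + 2s + 74.
The quadratic s**2 + 2s + 74 has discriminant -292 < 0 and is irreducible over ℤ.

(5s - 4)(6s + 7)(s - 6)(s**2 + 2s + 74)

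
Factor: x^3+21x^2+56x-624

(x+12)(x+13)(x-4)

Trying the rational-root candidates, x = 4 is a root, giving the factor (x-4) and quotient x^2+25x+156.
The remaining quadratic factors as (x+13)(x+12).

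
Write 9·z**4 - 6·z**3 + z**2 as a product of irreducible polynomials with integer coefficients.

Pull out the common factor z**2, leaving 9·z**2 - 6·z + 1.
Recognize a perfect-square trinomial with the parts 1 and 3·z.

z**2·(3·z - 1)**2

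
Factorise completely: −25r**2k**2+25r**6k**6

25k**2r**2(rk+1)(rk−1)(r**2k**2+1)

Pull out the common factor 25r**2k**2, leaving r**4k**4−1.
Recognize a difference of squares with the parts r**2k**2 and 1.
r**2k**2−1 is again a difference of squares: (rk−1)(rk+1).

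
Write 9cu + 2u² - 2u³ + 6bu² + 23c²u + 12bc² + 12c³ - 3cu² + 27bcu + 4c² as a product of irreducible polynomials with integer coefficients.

(3b + 3c - u + 1)(4c + u)(c + 2u)

Group: 4c(3bc + 6bu + 3c² + 5cu + c - 2u² + 2u) + u(3bc + 6bu + 3c² + 5cu + c - 2u² + 2u); both groups contain (3bc + 6bu + 3c² + 5cu + c - 2u² + 2u), so (4c + u) is a factor with cofactor 3bc + 6bu + 3c² + 5cu + c - 2u² + 2u.
The cofactor groups again: 3bc + 6bu + 3c² + 5cu + c - 2u² + 2u = 3b(c + 2u) + (3c - u + 1)(c + 2u); both groups contain (c + 2u), giving (3b + 3c - u + 1)(c + 2u).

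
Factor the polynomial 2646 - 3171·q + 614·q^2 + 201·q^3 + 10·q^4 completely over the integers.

(2·q - 3)·(5·q - 7)·(q + 14)·(q + 9)

Testing divisors of the constant over divisors of the leading coefficient, q = -9 is a root, so (q + 9) divides it; the quotient is 10·q^3 + 111·q^2 - 385·q + 294.
Then q = 7/5 is a root, so (5·q - 7) divides it; the quotient is 2·q^2 + 25·q - 42.
The remaining quadratic factors as (q + 14)(2·q - 3).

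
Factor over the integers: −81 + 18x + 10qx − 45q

(2x − 9)(5q + 9)

Group as (10qx − 45q) + (18x − 81) = 5q(2x − 9) + 9(2x − 9).
Both groups share the factor (2x − 9).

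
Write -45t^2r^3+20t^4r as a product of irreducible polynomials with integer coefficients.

Pull out the common factor 5t^2r; 4t^2-9r^2 is a difference of squares.

5rt^2(2t-3r)(2t+3r)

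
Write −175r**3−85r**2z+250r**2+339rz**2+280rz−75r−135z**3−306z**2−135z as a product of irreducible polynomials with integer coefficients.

Group: 5r(−35r**2+46rz+50r−15z**2−34z−15) + 9z(−35r**2+46rz+50r−15z**2−34z−15); both groups contain (−35r**2+46rz+50r−15z**2−34z−15), so (5r+9z) is a factor with cofactor −35r**2+46rz+50r−15z**2−34z−15.
The cofactor groups again: −35r**2+46rz+50r−15z**2−34z−15 = −7r(5r−3z−5) + (5z+3)(5r−3z−5); both groups contain (5r−3z−5), giving −(7r−5z−3)(5r−3z−5).

−(5r+9z)(5r−3z−5)(7r−5z−3)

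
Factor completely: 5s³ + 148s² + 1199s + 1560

(5s + 8)(s + 13)(s + 15)

Among the possible rational roots, s = -8/5 is a root, so (5s + 8) divides it; the quotient is s² + 28s + 195.
The remaining quadratic factors as (s + 13)(s + 15).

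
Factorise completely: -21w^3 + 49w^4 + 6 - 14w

(7w - 3)(7w^3 - 2)

Group as (49w^4 - 14w) + (-21w^3 + 6) = 7w(7w^3 - 2) - 3(7w^3 - 2).
Both groups share the factor (7w^3 - 2).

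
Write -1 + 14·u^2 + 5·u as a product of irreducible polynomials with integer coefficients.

Need a pair with product 14·(-1) = -14 and sum 5: that's -2 and 7.
Split the middle term: 14·u^2 - 2·u + 7·u - 1 = 2·u·(7·u - 1) + (7·u - 1).

(2·u + 1)·(7·u - 1)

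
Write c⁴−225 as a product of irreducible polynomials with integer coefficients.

(c²+15)(c²−15)

Substitute u = c² to get a quadratic in u, then factor.
c²+15 is irreducible over ℤ (always positive, so no real roots).
c²−15 is irreducible over ℤ (15 is not a perfect square).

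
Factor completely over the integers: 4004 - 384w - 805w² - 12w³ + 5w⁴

Trying the rational-root candidates, w = 14 is a root, so (w - 14) divides it; the quotient is 5w³ + 58w² + 7w - 286.
Then w = -11 is a root, giving the factor (w + 11) and quotient 5w² + 3w - 26.
The remaining quadratic factors as (w - 2)(5w + 13).

(5w + 13)(w + 11)(w - 14)(w - 2)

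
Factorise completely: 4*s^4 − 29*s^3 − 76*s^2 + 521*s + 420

(4*s + 3)*(s + 4)*(s − 5)*(s − 7)

Trying the rational-root candidates, s = −4 is a root, so (s + 4) is a factor; dividing leaves 4*s^3 − 45*s^2 + 104*s + 105.
Next, s = 7 is a root, so (s − 7) is a factor; dividing leaves 4*s^2 − 17*s − 15.
The remaining quadratic factors as (s − 5)(4*s + 3).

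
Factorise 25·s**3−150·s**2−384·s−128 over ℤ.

(5·s+2)·(5·s+8)·(s−8)

By the rational root theorem, s = −8/5 is a root, so (5·s+8) divides it; the quotient is 5·s**2−38·s−16.
The remaining quadratic factors as (s−8)(5·s+2).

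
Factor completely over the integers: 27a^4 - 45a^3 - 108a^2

9a^2(3a + 4)(a - 3)

Pull out the common factor 9a^2, then factor the remaining trinomial.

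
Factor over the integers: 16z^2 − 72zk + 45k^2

Group: 4z(4z − 15k) − 3k(4z − 15k); both groups contain (4z − 15k).

(4z − 15k)(4z − 3k)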